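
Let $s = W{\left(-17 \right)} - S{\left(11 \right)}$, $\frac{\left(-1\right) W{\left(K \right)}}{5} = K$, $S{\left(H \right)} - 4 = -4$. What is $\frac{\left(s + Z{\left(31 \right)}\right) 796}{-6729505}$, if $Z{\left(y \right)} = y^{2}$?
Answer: $- \frac{832616}{6729505} \approx -0.12373$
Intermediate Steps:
$S{\left(H \right)} = 0$ ($S{\left(H \right)} = 4 - 4 = 0$)
$W{\left(K \right)} = - 5 K$
$s = 85$ ($s = \left(-5\right) \left(-17\right) - 0 = 85 + 0 = 85$)
$\frac{\left(s + Z{\left(31 \right)}\right) 796}{-6729505} = \frac{\left(85 + 31^{2}\right) 796}{-6729505} = \left(85 + 961\right) 796 \left(- \frac{1}{6729505}\right) = 1046 \cdot 796 \left(- \frac{1}{6729505}\right) = 832616 \left(- \frac{1}{6729505}\right) = - \frac{832616}{6729505}$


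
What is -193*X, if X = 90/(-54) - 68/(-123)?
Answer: 26441/123 ≈ 214.97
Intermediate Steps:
X = -137/123 (X = 90*(-1/54) - 68*(-1/123) = -5/3 + 68/123 = -137/123 ≈ -1.1138)
-193*X = -193*(-137/123) = 26441/123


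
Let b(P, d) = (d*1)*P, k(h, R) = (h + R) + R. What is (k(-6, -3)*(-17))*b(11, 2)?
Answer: 4488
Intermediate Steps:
k(h, R) = h + 2*R (k(h, R) = (R + h) + R = h + 2*R)
b(P, d) = P*d (b(P, d) = d*P = P*d)
(k(-6, -3)*(-17))*b(11, 2) = ((-6 + 2*(-3))*(-17))*(11*2) = ((-6 - 6)*(-17))*22 = -12*(-17)*22 = 204*22 = 4488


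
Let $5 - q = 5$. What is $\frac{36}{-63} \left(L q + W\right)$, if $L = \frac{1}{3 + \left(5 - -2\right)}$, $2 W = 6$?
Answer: $- \frac{12}{7} \approx -1.7143$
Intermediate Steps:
$W = 3$ ($W = \frac{1}{2} \cdot 6 = 3$)
$q = 0$ ($q = 5 - 5 = 0$)
$L = \frac{1}{10}$ ($L = \frac{1}{3 + \left(5 + 2\right)} = \frac{1}{3 + 7} = \frac{1}{10} \approx 0.1$)
$\frac{36}{-63} \left(L q + W\right) = \frac{36}{-63} \left(\frac{1}{10} \cdot 0 + 3\right) = 36 \left(- \frac{1}{63}\right) \left(0 + 3\right) = \left(- \frac{4}{7}\right) 3 = - \frac{12}{7}$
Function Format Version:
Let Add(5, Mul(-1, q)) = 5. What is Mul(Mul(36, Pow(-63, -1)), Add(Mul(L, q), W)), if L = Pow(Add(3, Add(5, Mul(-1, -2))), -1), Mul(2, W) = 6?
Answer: Rational(-12, 7) ≈ -1.7143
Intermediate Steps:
W = 3 (W = Mul(Rational(1, 2), 6) = 3)
q = 0 (q = Add(5, Mul(-1, 5)) = Add(5, -5) = 0)
L = Rational(1, 10) (L = Pow(Add(3, Add(5, 2)), -1) = Pow(Add(3, 7), -1) = Pow(10, -1) = Rational(1, 10) ≈ 0.10000)
Mul(Mul(36, Pow(-63, -1)), Add(Mul(L, q), W)) = Mul(Mul(36, Pow(-63, -1)), Add(Mul(Rational(1, 10), 0), 3)) = Mul(Mul(36, Rational(-1, 63)), Add(0, 3)) = Mul(Rational(-4, 7), 3) = Rational(-12, 7)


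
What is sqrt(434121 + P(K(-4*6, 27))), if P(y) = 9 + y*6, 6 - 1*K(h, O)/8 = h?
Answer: sqrt(435570) ≈ 659.98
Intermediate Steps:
K(h, O) = 48 - 8*h
P(y) = 9 + 6*y
sqrt(434121 + P(K(-4*6, 27))) = sqrt(434121 + (9 + 6*(48 - (-32)*6))) = sqrt(434121 + (9 + 6*(48 - 8*(-24)))) = sqrt(434121 + (9 + 6*(48 + 192))) = sqrt(434121 + (9 + 6*240)) = sqrt(434121 + (9 + 1440)) = sqrt(434121 + 1449) = sqrt(435570)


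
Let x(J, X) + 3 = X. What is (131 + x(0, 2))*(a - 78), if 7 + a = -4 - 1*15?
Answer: -13520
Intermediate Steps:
x(J, X) = -3 + X
a = -26 (a = -7 + (-4 - 1*15) = -7 + (-4 - 15) = -7 - 19 = -26)
(131 + x(0, 2))*(a - 78) = (131 + (-3 + 2))*(-26 - 78) = (131 - 1)*(-104) = 130*(-104) = -13520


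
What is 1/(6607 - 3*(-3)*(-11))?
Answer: 1/6508 ≈ 0.00015366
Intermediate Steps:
1/(6607 - 3*(-3)*(-11)) = 1/(6607 + 9*(-11)) = 1/(6607 - 99) = 1/6508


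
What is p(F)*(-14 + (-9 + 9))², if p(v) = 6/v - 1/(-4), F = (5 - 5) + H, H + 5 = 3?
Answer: -539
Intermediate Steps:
H = -2 (H = -5 + 3 = -2)
F = -2 (F = (5 - 5) - 2 = 0 - 2 = -2)
p(v) = ¼ + 6/v (p(v) = 6/v - 1*(-¼) = 6/v + ¼ = ¼ + 6/v)
p(F)*(-14 + (-9 + 9))² = ((¼)*(24 - 2)/(-2))*(-14 + (-9 + 9))² = ((¼)*(-½)*22)*(-14 + 0)² = -11/4*(-14)² = -11/4*196 = -539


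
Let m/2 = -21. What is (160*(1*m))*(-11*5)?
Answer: 369600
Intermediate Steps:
m = -42 (m = 2*(-21) = -42)
(160*(1*m))*(-11*5) = (160*(1*(-42)))*(-11*5) = (160*(-42))*(-55) = -6720*(-55) = 369600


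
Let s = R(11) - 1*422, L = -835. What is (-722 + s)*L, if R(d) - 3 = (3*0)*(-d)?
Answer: 952735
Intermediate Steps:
R(d) = 3 (R(d) = 3 + (3*0)*(-d) = 3 + 0*(-d) = 3 + 0 = 3)
s = -419 (s = 3 - 1*422 = 3 - 422 = -419)
(-722 + s)*L = (-722 - 419)*(-835) = -1141*(-835) = 952735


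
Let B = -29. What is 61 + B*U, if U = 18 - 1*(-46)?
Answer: -1795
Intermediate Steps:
U = 64 (U = 18 + 46 = 64)
61 + B*U = 61 - 29*64 = 61 - 1856 = -1795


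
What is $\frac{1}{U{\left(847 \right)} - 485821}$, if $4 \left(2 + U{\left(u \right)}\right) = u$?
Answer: $- \frac{4}{1942445} \approx -2.0593 \cdot 10^{-6}$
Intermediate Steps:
$U{\left(u \right)} = -2 + \frac{u}{4}$
$\frac{1}{U{\left(847 \right)} - 485821} = \frac{1}{\left(-2 + \frac{1}{4} \cdot 847\right) - 485821} = \frac{1}{\left(-2 + \frac{847}{4}\right) - 485821} = \frac{1}{\frac{839}{4} - 485821} = \frac{1}{- \frac{1942445}{4}} = - \frac{4}{1942445}$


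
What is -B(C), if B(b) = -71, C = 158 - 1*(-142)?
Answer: 71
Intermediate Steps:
C = 300 (C = 158 + 142 = 300)
-B(C) = -1*(-71) = 71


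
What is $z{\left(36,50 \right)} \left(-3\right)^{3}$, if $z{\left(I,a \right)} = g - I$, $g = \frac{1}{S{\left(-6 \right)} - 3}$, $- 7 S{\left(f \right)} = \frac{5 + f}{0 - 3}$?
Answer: $\frac{62775}{64} \approx 980.86$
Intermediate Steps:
$S{\left(f \right)} = \frac{5}{21} + \frac{f}{21}$ ($S{\left(f \right)} = - \frac{\left(5 + f\right) \frac{1}{0 - 3}}{7} = - \frac{\left(5 + f\right) \frac{1}{-3}}{7} = - \frac{\left(5 + f\right) \left(- \frac{1}{3}\right)}{7} = - \frac{- \frac{5}{3} - \frac{f}{3}}{7} = \frac{5}{21} + \frac{f}{21}$)
$g = - \frac{21}{64}$ ($g = \frac{1}{\left(\frac{5}{21} + \frac{1}{21} \left(-6\right)\right) - 3} = \frac{1}{\left(\frac{5}{21} - \frac{2}{7}\right) - 3} = \frac{1}{- \frac{1}{21} - 3} = \frac{1}{- \frac{64}{21}} = - \frac{21}{64} \approx -0.32813$)
$z{\left(I,a \right)} = - \frac{21}{64} - I$
$z{\left(36,50 \right)} \left(-3\right)^{3} = \left(- \frac{21}{64} - 36\right) \left(-3\right)^{3} = \left(- \frac{21}{64} - 36\right) \left(-27\right) = \left(- \frac{2325}{64}\right) \left(-27\right) = \frac{62775}{64}$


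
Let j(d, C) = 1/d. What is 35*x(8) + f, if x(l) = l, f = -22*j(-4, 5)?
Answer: 571/2 ≈ 285.50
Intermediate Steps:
f = 11/2 (f = -22/(-4) = -22*(-¼) = 11/2 ≈ 5.5000)
35*x(8) + f = 35*8 + 11/2 = 280 + 11/2 = 571/2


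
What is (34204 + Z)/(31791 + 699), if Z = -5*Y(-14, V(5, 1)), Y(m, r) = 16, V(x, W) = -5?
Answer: 898/855 ≈ 1.0503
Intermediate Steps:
Z = -80 (Z = -5*16 = -80)
(34204 + Z)/(31791 + 699) = (34204 - 80)/(31791 + 699) = 34124/32490 = 34124*(1/32490) = 898/855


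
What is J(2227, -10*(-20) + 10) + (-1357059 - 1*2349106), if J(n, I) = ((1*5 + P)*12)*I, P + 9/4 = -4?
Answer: -3709315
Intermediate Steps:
P = -25/4 (P = -9/4 - 4 = -25/4 ≈ -6.2500)
J(n, I) = -15*I (J(n, I) = ((1*5 - 25/4)*12)*I = ((5 - 25/4)*12)*I = (-5/4*12)*I = -15*I)
J(2227, -10*(-20) + 10) + (-1357059 - 1*2349106) = -15*(-10*(-20) + 10) + (-1357059 - 1*2349106) = -15*(200 + 10) + (-1357059 - 2349106) = -15*210 - 3706165 = -3150 - 3706165 = -3709315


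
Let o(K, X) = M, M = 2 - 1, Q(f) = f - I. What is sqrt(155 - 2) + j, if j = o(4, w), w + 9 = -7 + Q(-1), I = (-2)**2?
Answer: 1 + 3*sqrt(17) ≈ 13.369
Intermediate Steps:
I = 4
Q(f) = -4 + f (Q(f) = f - 1*4 = f - 4 = -4 + f)
w = -21 (w = -9 + (-7 + (-4 - 1)) = -9 + (-7 - 5) = -9 - 12 = -21)
M = 1
o(K, X) = 1
j = 1
sqrt(155 - 2) + j = sqrt(155 - 2) + 1 = sqrt(153) + 1 = 3*sqrt(17) + 1 = 1 + 3*sqrt(17)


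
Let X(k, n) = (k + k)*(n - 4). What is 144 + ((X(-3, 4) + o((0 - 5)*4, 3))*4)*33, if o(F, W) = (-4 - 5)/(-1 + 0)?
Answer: 1332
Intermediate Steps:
X(k, n) = 2*k*(-4 + n) (X(k, n) = (2*k)*(-4 + n) = 2*k*(-4 + n))
o(F, W) = 9 (o(F, W) = -9/(-1) = -9*(-1) = 9)
144 + ((X(-3, 4) + o((0 - 5)*4, 3))*4)*33 = 144 + ((2*(-3)*(-4 + 4) + 9)*4)*33 = 144 + ((2*(-3)*0 + 9)*4)*33 = 144 + ((0 + 9)*4)*33 = 144 + (9*4)*33 = 144 + 36*33 = 144 + 1188 = 1332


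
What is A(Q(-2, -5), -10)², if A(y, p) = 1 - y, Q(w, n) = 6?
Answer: 25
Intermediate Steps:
A(Q(-2, -5), -10)² = (1 - 1*6)² = (1 - 6)² = (-5)² = 25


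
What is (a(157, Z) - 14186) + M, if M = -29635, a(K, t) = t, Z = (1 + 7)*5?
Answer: -43781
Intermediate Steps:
Z = 40 (Z = 8*5 = 40)
(a(157, Z) - 14186) + M = (40 - 14186) - 29635 = -14146 - 29635 = -43781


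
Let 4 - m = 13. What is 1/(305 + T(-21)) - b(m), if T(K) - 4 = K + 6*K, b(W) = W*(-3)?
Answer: -4373/162 ≈ -26.994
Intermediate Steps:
m = -9 (m = 4 - 1*13 = 4 - 13 = -9)
b(W) = -3*W
T(K) = 4 + 7*K (T(K) = 4 + (K + 6*K) = 4 + 7*K)
1/(305 + T(-21)) - b(m) = 1/(305 + (4 + 7*(-21))) - (-3)*(-9) = 1/(305 + (4 - 147)) - 1*27 = 1/(305 - 143) - 27 = 1/162 - 27 = -4373/162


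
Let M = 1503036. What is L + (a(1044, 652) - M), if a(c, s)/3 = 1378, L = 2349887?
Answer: 850985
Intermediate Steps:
a(c, s) = 4134 (a(c, s) = 3*1378 = 4134)
L + (a(1044, 652) - M) = 2349887 + (4134 - 1*1503036) = 2349887 + (4134 - 1503036) = 2349887 - 1498902 = 850985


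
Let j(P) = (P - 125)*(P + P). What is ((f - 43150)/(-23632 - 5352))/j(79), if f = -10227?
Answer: -53377/210655712 ≈ -0.00025338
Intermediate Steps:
j(P) = 2*P*(-125 + P) (j(P) = (-125 + P)*(2*P) = 2*P*(-125 + P))
((f - 43150)/(-23632 - 5352))/j(79) = ((-10227 - 43150)/(-23632 - 5352))/((2*79*(-125 + 79))) = (-53377/(-28984))/((2*79*(-46))) = -53377*(-1/28984)/(-7268) = (53377/28984)*(-1/7268) = -53377/210655712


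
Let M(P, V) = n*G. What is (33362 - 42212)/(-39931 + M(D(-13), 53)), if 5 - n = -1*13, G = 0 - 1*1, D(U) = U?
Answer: 8850/39949 ≈ 0.22153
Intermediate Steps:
G = -1 (G = 0 - 1 = -1)
n = 18 (n = 5 - (-1)*13 = 5 - 1*(-13) = 5 + 13 = 18)
M(P, V) = -18 (M(P, V) = 18*(-1) = -18)
(33362 - 42212)/(-39931 + M(D(-13), 53)) = (33362 - 42212)/(-39931 - 18) = -8850/(-39949) = -8850*(-1/39949) = 8850/39949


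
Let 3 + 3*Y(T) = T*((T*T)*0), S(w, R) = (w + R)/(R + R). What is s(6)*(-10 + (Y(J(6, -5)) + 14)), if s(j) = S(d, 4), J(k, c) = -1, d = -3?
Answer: 3/8 ≈ 0.37500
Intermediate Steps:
S(w, R) = (R + w)/(2*R) (S(w, R) = (R + w)/((2*R)) = (R + w)*(1/(2*R)) = (R + w)/(2*R))
Y(T) = -1 (Y(T) = -1 + (T*((T*T)*0))/3 = -1 + (T*(T²*0))/3 = -1 + (T*0)/3 = -1 + (⅓)*0 = -1 + 0 = -1)
s(j) = ⅛ (s(j) = (½)*(4 - 3)/4 = (½)*(¼)*1 = ⅛)
s(6)*(-10 + (Y(J(6, -5)) + 14)) = (-10 + (-1 + 14))/8 = (-10 + 13)/8 = (⅛)*3 = 3/8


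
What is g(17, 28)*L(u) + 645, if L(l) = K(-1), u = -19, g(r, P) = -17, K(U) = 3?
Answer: 594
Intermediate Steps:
L(l) = 3
g(17, 28)*L(u) + 645 = -17*3 + 645 = -51 + 645 = 594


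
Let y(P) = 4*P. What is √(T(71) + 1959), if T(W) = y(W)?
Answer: √2243 ≈ 47.360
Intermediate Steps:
T(W) = 4*W
√(T(71) + 1959) = √(4*71 + 1959) = √(284 + 1959) = √2243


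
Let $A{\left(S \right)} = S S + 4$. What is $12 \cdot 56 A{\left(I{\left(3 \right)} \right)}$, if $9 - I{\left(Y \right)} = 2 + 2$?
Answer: $19488$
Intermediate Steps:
$I{\left(Y \right)} = 5$ ($I{\left(Y \right)} = 9 - \left(2 + 2\right) = 9 - 4 = 5$)
$A{\left(S \right)} = 4 + S^{2}$ ($A{\left(S \right)} = S^{2} + 4 = 4 + S^{2}$)
$12 \cdot 56 A{\left(I{\left(3 \right)} \right)} = 12 \cdot 56 \left(4 + 5^{2}\right) = 672 \left(4 + 25\right) = 672 \cdot 29 = 19488$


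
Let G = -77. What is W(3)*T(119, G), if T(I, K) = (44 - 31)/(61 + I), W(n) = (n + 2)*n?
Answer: 13/12 ≈ 1.0833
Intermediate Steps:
W(n) = n*(2 + n) (W(n) = (2 + n)*n = n*(2 + n))
T(I, K) = 13/(61 + I)
W(3)*T(119, G) = (3*(2 + 3))*(13/(61 + 119)) = (3*5)*(13/180) = 15*(13*(1/180)) = 15*(13/180) = 13/12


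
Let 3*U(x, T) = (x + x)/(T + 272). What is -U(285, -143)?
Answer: -190/129 ≈ -1.4729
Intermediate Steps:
U(x, T) = 2*x/(3*(272 + T)) (U(x, T) = ((x + x)/(T + 272))/3 = ((2*x)/(272 + T))/3 = (2*x/(272 + T))/3 = 2*x/(3*(272 + T)))
-U(285, -143) = -2*285/(3*(272 - 143)) = -2*285/(3*129) = -1*190/129 = -190/129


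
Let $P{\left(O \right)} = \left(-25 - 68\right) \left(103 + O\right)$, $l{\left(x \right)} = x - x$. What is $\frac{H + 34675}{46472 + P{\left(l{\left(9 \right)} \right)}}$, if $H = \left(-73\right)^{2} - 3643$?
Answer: $\frac{36361}{36893} \approx 0.98558$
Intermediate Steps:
$l{\left(x \right)} = 0$
$H = 1686$ ($H = 5329 - 3643 = 1686$)
$P{\left(O \right)} = -9579 - 93 O$ ($P{\left(O \right)} = - 93 \left(103 + O\right) = -9579 - 93 O$)
$\frac{H + 34675}{46472 + P{\left(l{\left(9 \right)} \right)}} = \frac{1686 + 34675}{46472 - 9579} = \frac{36361}{46472 + \left(-9579 + 0\right)} = \frac{36361}{46472 - 9579} = \frac{36361}{36893}$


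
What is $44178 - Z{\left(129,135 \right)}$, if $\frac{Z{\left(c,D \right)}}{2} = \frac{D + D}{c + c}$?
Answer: $\frac{1899564}{43} \approx 44176.0$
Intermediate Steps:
$Z{\left(c,D \right)} = \frac{2 D}{c}$ ($Z{\left(c,D \right)} = 2 \frac{D + D}{c + c} = 2 \frac{2 D}{2 c} = 2 \cdot 2 D \frac{1}{2 c} = 2 \frac{D}{c} = \frac{2 D}{c}$)
$44178 - Z{\left(129,135 \right)} = 44178 - 2 \cdot 135 \cdot \frac{1}{129} = 44178 - \frac{90}{43} = \frac{1899564}{43}$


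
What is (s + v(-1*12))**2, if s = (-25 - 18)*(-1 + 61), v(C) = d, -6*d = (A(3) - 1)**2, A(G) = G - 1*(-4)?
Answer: 6687396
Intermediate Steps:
A(G) = 4 + G (A(G) = G + 4 = 4 + G)
d = -6 (d = -((4 + 3) - 1)**2/6 = -(7 - 1)**2/6 = -1/6*6**2 = -1/6*36 = -6)
v(C) = -6
s = -2580 (s = -43*60 = -2580)
(s + v(-1*12))**2 = (-2580 - 6)**2 = (-2586)**2 = 6687396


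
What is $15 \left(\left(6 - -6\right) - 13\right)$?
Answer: $-15$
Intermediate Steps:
$15 \left(\left(6 - -6\right) - 13\right) = 15 \left(\left(6 + 6\right) - 13\right) = 15 \left(12 - 13\right) = 15 \left(-1\right) = -15$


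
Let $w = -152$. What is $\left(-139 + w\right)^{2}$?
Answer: $84681$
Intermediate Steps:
$\left(-139 + w\right)^{2} = \left(-139 - 152\right)^{2} = \left(-291\right)^{2} = 84681$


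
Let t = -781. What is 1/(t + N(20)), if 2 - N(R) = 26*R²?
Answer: -1/11179 ≈ -8.9453e-5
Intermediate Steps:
N(R) = 2 - 26*R²
1/(t + N(20)) = 1/(-781 + (2 - 26*20²)) = 1/(-781 + (2 - 26*400)) = 1/(-781 + (2 - 10400)) = 1/(-781 - 10398) = 1/(-11179) = -1/11179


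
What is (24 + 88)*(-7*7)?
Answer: -5488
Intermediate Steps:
(24 + 88)*(-7*7) = 112*(-49) = -5488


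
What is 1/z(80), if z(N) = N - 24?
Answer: 1/56 ≈ 0.017857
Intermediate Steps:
z(N) = -24 + N
1/z(80) = 1/(-24 + 80) = 1/56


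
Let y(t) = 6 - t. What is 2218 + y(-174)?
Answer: 2398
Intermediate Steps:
2218 + y(-174) = 2218 + (6 - 1*(-174)) = 2218 + (6 + 174) = 2218 + 180 = 2398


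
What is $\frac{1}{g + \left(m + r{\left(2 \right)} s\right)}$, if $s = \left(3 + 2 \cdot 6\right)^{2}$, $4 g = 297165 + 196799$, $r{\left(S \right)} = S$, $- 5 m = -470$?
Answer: $\frac{1}{124035} \approx 8.0622 \cdot 10^{-6}$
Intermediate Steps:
$m = 94$ ($m = \left(- \frac{1}{5}\right) \left(-470\right) = 94$)
$g = 123491$ ($g = \frac{297165 + 196799}{4} = \frac{1}{4} \cdot 493964 = 123491$)
$s = 225$ ($s = \left(3 + 12\right)^{2} = 15^{2} = 225$)
$\frac{1}{g + \left(m + r{\left(2 \right)} s\right)} = \frac{1}{123491 + \left(94 + 2 \cdot 225\right)} = \frac{1}{123491 + \left(94 + 450\right)} = \frac{1}{123491 + 544} = \frac{1}{124035}$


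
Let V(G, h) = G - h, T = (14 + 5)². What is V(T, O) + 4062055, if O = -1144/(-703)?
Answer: 2855877304/703 ≈ 4.0624e+6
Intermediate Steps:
O = 1144/703 (O = -1144*(-1/703) = 1144/703 ≈ 1.6273)
T = 361 (T = 19² = 361)
V(T, O) + 4062055 = (361 - 1*1144/703) + 4062055 = (361 - 1144/703) + 4062055 = 252639/703 + 4062055 = 2855877304/703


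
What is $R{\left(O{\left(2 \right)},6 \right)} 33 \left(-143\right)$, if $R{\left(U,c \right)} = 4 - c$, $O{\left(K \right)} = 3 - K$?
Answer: $9438$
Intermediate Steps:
$R{\left(O{\left(2 \right)},6 \right)} 33 \left(-143\right) = \left(4 - 6\right) 33 \left(-143\right) = \left(-2\right) 33 \left(-143\right) = \left(-66\right) \left(-143\right) = 9438$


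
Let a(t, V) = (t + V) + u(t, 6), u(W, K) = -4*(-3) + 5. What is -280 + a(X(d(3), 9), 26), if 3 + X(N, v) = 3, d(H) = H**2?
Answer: -237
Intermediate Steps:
u(W, K) = 17 (u(W, K) = 12 + 5 = 17)
X(N, v) = 0 (X(N, v) = -3 + 3 = 0)
a(t, V) = 17 + V + t (a(t, V) = (t + V) + 17 = (V + t) + 17 = 17 + V + t)
-280 + a(X(d(3), 9), 26) = -280 + (17 + 26 + 0) = -280 + 43 = -237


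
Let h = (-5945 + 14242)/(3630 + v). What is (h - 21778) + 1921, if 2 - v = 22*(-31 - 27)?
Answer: -97449859/4908 ≈ -19855.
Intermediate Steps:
v = 1278 (v = 2 - 22*(-31 - 27) = 2 - 22*(-58) = 2 - 1*(-1276) = 2 + 1276 = 1278)
h = 8297/4908 (h = (-5945 + 14242)/(3630 + 1278) = 8297/4908 ≈ 1.6905)
(h - 21778) + 1921 = (8297/4908 - 21778) + 1921 = -106878127/4908 + 1921 = -97449859/4908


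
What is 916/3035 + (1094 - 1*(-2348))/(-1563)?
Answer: -9014762/4743705 ≈ -1.9004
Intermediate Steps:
916/3035 + (1094 - 1*(-2348))/(-1563) = 916*(1/3035) + (1094 + 2348)*(-1/1563) = 916/3035 + 3442*(-1/1563) = 916/3035 - 3442/1563 = -9014762/4743705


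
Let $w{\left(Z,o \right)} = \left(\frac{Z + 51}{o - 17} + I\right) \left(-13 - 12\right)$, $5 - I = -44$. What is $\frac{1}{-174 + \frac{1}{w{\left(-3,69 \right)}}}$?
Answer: $- \frac{16225}{2823163} \approx -0.0057471$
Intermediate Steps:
$I = 49$ ($I = 5 - -44 = 5 + 44 = 49$)
$w{\left(Z,o \right)} = -1225 - \frac{25 \left(51 + Z\right)}{-17 + o}$ ($w{\left(Z,o \right)} = \left(\frac{Z + 51}{o - 17} + 49\right) \left(-13 - 12\right) = \left(\frac{51 + Z}{-17 + o} + 49\right) \left(-25\right) = \left(49 + \frac{51 + Z}{-17 + o}\right) \left(-25\right) = -1225 - \frac{25 \left(51 + Z\right)}{-17 + o}$)
$\frac{1}{-174 + \frac{1}{w{\left(-3,69 \right)}}} = \frac{1}{-174 + \frac{1}{25 \frac{1}{-17 + 69} \left(782 - -3 - 3381\right)}} = \frac{1}{-174 + \frac{1}{25 \cdot \frac{1}{52} \left(782 + 3 - 3381\right)}} = \frac{1}{-174 + \frac{1}{25 \cdot \frac{1}{52} \left(-2596\right)}} = \frac{1}{-174 + \frac{1}{- \frac{16225}{13}}} = \frac{1}{-174 - \frac{13}{16225}} = \frac{1}{- \frac{2823163}{16225}} = - \frac{16225}{2823163}$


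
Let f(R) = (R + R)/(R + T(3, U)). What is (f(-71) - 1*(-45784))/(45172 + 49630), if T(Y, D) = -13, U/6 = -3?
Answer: 1922999/3981684 ≈ 0.48296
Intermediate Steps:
U = -18 (U = 6*(-3) = -18)
f(R) = 2*R/(-13 + R) (f(R) = (R + R)/(R - 13) = (2*R)/(-13 + R) = 2*R/(-13 + R))
(f(-71) - 1*(-45784))/(45172 + 49630) = (2*(-71)/(-13 - 71) - 1*(-45784))/(45172 + 49630) = (2*(-71)/(-84) + 45784)/94802 = (2*(-71)*(-1/84) + 45784)*(1/94802) = (71/42 + 45784)*(1/94802) = (1922999/42)*(1/94802) = 1922999/3981684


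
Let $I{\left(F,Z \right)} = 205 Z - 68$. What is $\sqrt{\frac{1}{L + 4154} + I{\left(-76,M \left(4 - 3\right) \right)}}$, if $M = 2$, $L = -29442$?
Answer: $\frac{\sqrt{54675785390}}{12644} \approx 18.493$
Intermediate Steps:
$I{\left(F,Z \right)} = -68 + 205 Z$
$\sqrt{\frac{1}{L + 4154} + I{\left(-76,M \left(4 - 3\right) \right)}} = \sqrt{\frac{1}{-29442 + 4154} - \left(68 - 205 \cdot 2 \left(4 - 3\right)\right)} = \sqrt{\frac{1}{-25288} - \left(68 - 205 \cdot 2 \cdot 1\right)} = \sqrt{- \frac{1}{25288} + \left(-68 + 205 \cdot 2\right)} = \sqrt{- \frac{1}{25288} + \left(-68 + 410\right)} = \sqrt{- \frac{1}{25288} + 342} = \sqrt{\frac{8648495}{25288}} = \frac{\sqrt{54675785390}}{12644}$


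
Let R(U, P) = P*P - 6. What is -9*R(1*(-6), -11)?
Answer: -1035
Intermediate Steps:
R(U, P) = -6 + P**2 (R(U, P) = P**2 - 6 = -6 + P**2)
-9*R(1*(-6), -11) = -9*(-6 + (-11)**2) = -9*(-6 + 121) = -9*115 = -1035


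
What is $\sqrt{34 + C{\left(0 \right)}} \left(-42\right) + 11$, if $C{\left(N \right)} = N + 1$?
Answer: $11 - 42 \sqrt{35} \approx -237.48$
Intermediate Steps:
$C{\left(N \right)} = 1 + N$
$\sqrt{34 + C{\left(0 \right)}} \left(-42\right) + 11 = \sqrt{34 + \left(1 + 0\right)} \left(-42\right) + 11 = \sqrt{34 + 1} \left(-42\right) + 11 = \sqrt{35} \left(-42\right) + 11 = - 42 \sqrt{35} + 11 = 11 - 42 \sqrt{35}$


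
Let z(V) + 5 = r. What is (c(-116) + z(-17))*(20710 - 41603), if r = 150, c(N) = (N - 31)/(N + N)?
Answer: -705911791/232 ≈ -3.0427e+6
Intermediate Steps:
c(N) = (-31 + N)/(2*N) (c(N) = (-31 + N)/((2*N)) = (-31 + N)*(1/(2*N)) = (-31 + N)/(2*N))
z(V) = 145 (z(V) = -5 + 150 = 145)
(c(-116) + z(-17))*(20710 - 41603) = ((½)*(-31 - 116)/(-116) + 145)*(20710 - 41603) = ((½)*(-1/116)*(-147) + 145)*(-20893) = (147/232 + 145)*(-20893) = (33787/232)*(-20893) = -705911791/232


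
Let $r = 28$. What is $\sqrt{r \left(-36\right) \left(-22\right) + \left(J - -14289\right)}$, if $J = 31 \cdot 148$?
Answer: $\sqrt{41053} \approx 202.62$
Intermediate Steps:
$J = 4588$
$\sqrt{r \left(-36\right) \left(-22\right) + \left(J - -14289\right)} = \sqrt{28 \left(-36\right) \left(-22\right) + \left(4588 - -14289\right)} = \sqrt{\left(-1008\right) \left(-22\right) + \left(4588 + 14289\right)} = \sqrt{22176 + 18877} = \sqrt{41053}$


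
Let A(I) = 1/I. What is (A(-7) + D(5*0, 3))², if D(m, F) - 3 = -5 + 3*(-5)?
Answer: 14400/49 ≈ 293.88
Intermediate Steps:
D(m, F) = -17 (D(m, F) = 3 + (-5 + 3*(-5)) = 3 + (-5 - 15) = 3 - 20 = -17)
(A(-7) + D(5*0, 3))² = (1/(-7) - 17)² = (-⅐ - 17)² = (-120/7)² = 14400/49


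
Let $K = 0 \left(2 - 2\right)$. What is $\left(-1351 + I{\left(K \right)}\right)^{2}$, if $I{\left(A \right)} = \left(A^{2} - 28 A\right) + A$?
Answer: $1825201$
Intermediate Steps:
$K = 0$ ($K = 0 \cdot 0 = 0$)
$I{\left(A \right)} = A^{2} - 27 A$
$\left(-1351 + I{\left(K \right)}\right)^{2} = \left(-1351 + 0 \left(-27 + 0\right)\right)^{2} = \left(-1351 + 0 \left(-27\right)\right)^{2} = \left(-1351 + 0\right)^{2} = \left(-1351\right)^{2} = 1825201$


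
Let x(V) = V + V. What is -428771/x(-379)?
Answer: 428771/758 ≈ 565.66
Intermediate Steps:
x(V) = 2*V
-428771/x(-379) = -428771/(2*(-379)) = -428771/(-758) = -428771*(-1/758) = 428771/758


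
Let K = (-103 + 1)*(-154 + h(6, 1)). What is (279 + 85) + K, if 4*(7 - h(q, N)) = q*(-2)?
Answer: 15052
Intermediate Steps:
h(q, N) = 7 + q/2 (h(q, N) = 7 - q*(-2)/4 = 7 - (-1)*q/2 = 7 + q/2)
K = 14688 (K = (-103 + 1)*(-154 + (7 + (½)*6)) = -102*(-154 + (7 + 3)) = -102*(-154 + 10) = -102*(-144) = 14688)
(279 + 85) + K = (279 + 85) + 14688 = 364 + 14688 = 15052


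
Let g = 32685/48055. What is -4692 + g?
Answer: -45088275/9611 ≈ -4691.3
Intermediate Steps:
g = 6537/9611 (g = 32685*(1/48055) = 6537/9611 ≈ 0.68016)
-4692 + g = -4692 + 6537/9611 = -45088275/9611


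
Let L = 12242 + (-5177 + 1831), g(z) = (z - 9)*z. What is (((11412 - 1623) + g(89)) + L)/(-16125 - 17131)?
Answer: -25805/33256 ≈ -0.77595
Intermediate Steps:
g(z) = z*(-9 + z) (g(z) = (-9 + z)*z = z*(-9 + z))
L = 8896 (L = 12242 - 3346 = 8896)
(((11412 - 1623) + g(89)) + L)/(-16125 - 17131) = (((11412 - 1623) + 89*(-9 + 89)) + 8896)/(-16125 - 17131) = ((9789 + 89*80) + 8896)/(-33256) = ((9789 + 7120) + 8896)*(-1/33256) = (16909 + 8896)*(-1/33256) = 25805*(-1/33256) = -25805/33256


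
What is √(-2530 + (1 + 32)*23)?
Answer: I*√1771 ≈ 42.083*I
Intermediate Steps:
√(-2530 + (1 + 32)*23) = √(-2530 + 33*23) = √(-2530 + 759) = √(-1771) = I*√1771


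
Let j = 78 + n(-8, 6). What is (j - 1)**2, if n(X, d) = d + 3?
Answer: 7396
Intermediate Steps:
n(X, d) = 3 + d
j = 87 (j = 78 + (3 + 6) = 78 + 9 = 87)
(j - 1)**2 = (87 - 1)**2 = 86**2 = 7396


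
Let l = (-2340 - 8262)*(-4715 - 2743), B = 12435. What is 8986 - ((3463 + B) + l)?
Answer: -79076628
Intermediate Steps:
l = 79069716 (l = -10602*(-7458) = 79069716)
8986 - ((3463 + B) + l) = 8986 - ((3463 + 12435) + 79069716) = 8986 - (15898 + 79069716) = 8986 - 1*79085614 = 8986 - 79085614 = -79076628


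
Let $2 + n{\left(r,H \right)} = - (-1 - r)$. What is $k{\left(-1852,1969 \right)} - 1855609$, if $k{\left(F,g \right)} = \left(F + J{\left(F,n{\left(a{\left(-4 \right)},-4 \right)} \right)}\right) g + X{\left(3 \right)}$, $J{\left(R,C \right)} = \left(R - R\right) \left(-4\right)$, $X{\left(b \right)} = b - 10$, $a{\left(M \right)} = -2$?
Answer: $-5502204$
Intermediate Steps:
$X{\left(b \right)} = -10 + b$ ($X{\left(b \right)} = b - 10 = -10 + b$)
$n{\left(r,H \right)} = -1 + r$ ($n{\left(r,H \right)} = -2 - \left(-1 - r\right) = -2 + \left(1 + r\right) = -1 + r$)
$J{\left(R,C \right)} = 0$ ($J{\left(R,C \right)} = 0 \left(-4\right) = 0$)
$k{\left(F,g \right)} = -7 + F g$ ($k{\left(F,g \right)} = \left(F + 0\right) g + \left(-10 + 3\right) = F g - 7 = -7 + F g$)
$k{\left(-1852,1969 \right)} - 1855609 = \left(-7 - 3646588\right) - 1855609 = -3646595 - 1855609 = -5502204$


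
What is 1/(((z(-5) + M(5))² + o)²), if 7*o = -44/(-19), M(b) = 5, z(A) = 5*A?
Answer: 17689/2834923536 ≈ 6.2397e-6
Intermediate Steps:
o = 44/133 (o = (-44/(-19))/7 = (-44*(-1/19))/7 = (⅐)*(44/19) = 44/133 ≈ 0.33083)
1/(((z(-5) + M(5))² + o)²) = 1/(((5*(-5) + 5)² + 44/133)²) = 1/(((-25 + 5)² + 44/133)²) = 1/(((-20)² + 44/133)²) = 1/((400 + 44/133)²) = 1/((53244/133)²) = 1/(2834923536/17689) = 17689/2834923536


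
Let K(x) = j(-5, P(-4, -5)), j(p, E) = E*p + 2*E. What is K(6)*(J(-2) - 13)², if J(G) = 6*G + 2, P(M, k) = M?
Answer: 6348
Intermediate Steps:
J(G) = 2 + 6*G
j(p, E) = 2*E + E*p
K(x) = 12 (K(x) = -4*(2 - 5) = -4*(-3) = 12)
K(6)*(J(-2) - 13)² = 12*((2 + 6*(-2)) - 13)² = 12*((2 - 12) - 13)² = 12*(-10 - 13)² = 12*(-23)² = 12*529 = 6348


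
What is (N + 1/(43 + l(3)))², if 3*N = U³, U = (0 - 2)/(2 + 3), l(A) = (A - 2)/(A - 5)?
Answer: 196/40640625 ≈ 4.8228e-6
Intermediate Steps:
l(A) = (-2 + A)/(-5 + A)
U = -⅖ (U = -2/5 = -2*⅕ = -⅖ ≈ -0.40000)
N = -8/375 (N = (-⅖)³/3 = (⅓)*(-8/125) = -8/375 ≈ -0.021333)
(N + 1/(43 + l(3)))² = (-8/375 + 1/(43 + (-2 + 3)/(-5 + 3)))² = (-8/375 + 1/(43 + 1/(-2)))² = (-8/375 + 1/(43 - ½*1))² = (-8/375 + 1/(43 - ½))² = (-8/375 + 1/(85/2))² = (-8/375 + 2/85)² = (14/6375)² = 196/40640625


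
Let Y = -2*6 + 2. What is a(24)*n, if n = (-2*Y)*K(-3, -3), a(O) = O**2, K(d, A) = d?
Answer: -34560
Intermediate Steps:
Y = -10 (Y = -12 + 2 = -10)
n = -60 (n = -2*(-10)*(-3) = 20*(-3) = -60)
a(24)*n = 24**2*(-60) = 576*(-60) = -34560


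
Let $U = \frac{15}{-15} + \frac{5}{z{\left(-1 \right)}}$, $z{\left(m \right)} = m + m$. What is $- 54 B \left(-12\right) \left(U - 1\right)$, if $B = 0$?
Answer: $0$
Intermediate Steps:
$z{\left(m \right)} = 2 m$
$U = - \frac{7}{2}$ ($U = \frac{15}{-15} + \frac{5}{2 \left(-1\right)} = 15 \left(- \frac{1}{15}\right) + \frac{5}{-2} = -1 + 5 \left(- \frac{1}{2}\right) = -1 - \frac{5}{2} = - \frac{7}{2} \approx -3.5$)
$- 54 B \left(-12\right) \left(U - 1\right) = - 54 \cdot 0 \left(-12\right) \left(- \frac{7}{2} - 1\right) = \left(-54\right) 0 \left(- \frac{7}{2} - 1\right) = 0 \left(- \frac{9}{2}\right) = 0$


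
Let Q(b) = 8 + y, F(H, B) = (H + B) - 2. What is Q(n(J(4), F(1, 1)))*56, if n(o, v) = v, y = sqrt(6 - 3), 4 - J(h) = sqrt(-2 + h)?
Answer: 448 + 56*sqrt(3) ≈ 545.00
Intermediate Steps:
J(h) = 4 - sqrt(-2 + h)
F(H, B) = -2 + B + H (F(H, B) = (B + H) - 2 = -2 + B + H)
y = sqrt(3) ≈ 1.7320
Q(b) = 8 + sqrt(3)
Q(n(J(4), F(1, 1)))*56 = (8 + sqrt(3))*56 = 448 + 56*sqrt(3)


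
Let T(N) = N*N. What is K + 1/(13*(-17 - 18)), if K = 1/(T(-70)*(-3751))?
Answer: -525153/238938700 ≈ -0.0021979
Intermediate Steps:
T(N) = N²
K = -1/18379900 (K = 1/((-70)²*(-3751)) = -1/3751/4900 = (1/4900)*(-1/3751) = -1/18379900 ≈ -5.4407e-8)
K + 1/(13*(-17 - 18)) = -1/18379900 + 1/(13*(-17 - 18)) = -1/18379900 + 1/(13*(-35)) = -1/18379900 + 1/(-455) = -1/18379900 - 1/455 = -525153/238938700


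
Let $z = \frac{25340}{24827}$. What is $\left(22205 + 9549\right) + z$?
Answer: $\frac{788381898}{24827} \approx 31755.0$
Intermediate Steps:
$z = \frac{25340}{24827}$ ($z = 25340 \cdot \frac{1}{24827} = \frac{25340}{24827} \approx 1.0207$)
$\left(22205 + 9549\right) + z = \left(22205 + 9549\right) + \frac{25340}{24827} = 31754 + \frac{25340}{24827} = \frac{788381898}{24827}$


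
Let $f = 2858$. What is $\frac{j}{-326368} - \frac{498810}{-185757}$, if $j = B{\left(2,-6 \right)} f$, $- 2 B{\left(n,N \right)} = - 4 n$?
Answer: $\frac{514974513}{194311348} \approx 2.6503$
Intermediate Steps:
$B{\left(n,N \right)} = 2 n$ ($B{\left(n,N \right)} = - \frac{\left(-4\right) n}{2} = 2 n$)
$j = 11432$ ($j = 2 \cdot 2 \cdot 2858 = 4 \cdot 2858 = 11432$)
$\frac{j}{-326368} - \frac{498810}{-185757} = \frac{11432}{-326368} - \frac{498810}{-185757} = 11432 \left(- \frac{1}{326368}\right) - - \frac{12790}{4763} = - \frac{1429}{40796} + \frac{12790}{4763} = \frac{514974513}{194311348}$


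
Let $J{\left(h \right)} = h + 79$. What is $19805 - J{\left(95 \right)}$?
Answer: $19631$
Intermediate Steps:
$J{\left(h \right)} = 79 + h$
$19805 - J{\left(95 \right)} = 19805 - \left(79 + 95\right) = 19805 - 174 = 19631$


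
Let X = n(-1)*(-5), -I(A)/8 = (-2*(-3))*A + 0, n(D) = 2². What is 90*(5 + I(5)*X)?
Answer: 432450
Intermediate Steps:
n(D) = 4
I(A) = -48*A (I(A) = -8*((-2*(-3))*A + 0) = -8*(6*A + 0) = -48*A)
X = -20 (X = 4*(-5) = -20)
90*(5 + I(5)*X) = 90*(5 - 48*5*(-20)) = 90*(5 - 240*(-20)) = 90*(5 + 4800) = 90*4805 = 432450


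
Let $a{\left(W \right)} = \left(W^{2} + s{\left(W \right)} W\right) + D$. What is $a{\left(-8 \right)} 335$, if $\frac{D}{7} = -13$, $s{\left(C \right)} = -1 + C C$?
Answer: $-177885$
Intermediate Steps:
$s{\left(C \right)} = -1 + C^{2}$
$D = -91$ ($D = 7 \left(-13\right) = -91$)
$a{\left(W \right)} = -91 + W^{2} + W \left(-1 + W^{2}\right)$ ($a{\left(W \right)} = \left(W^{2} + \left(-1 + W^{2}\right) W\right) - 91 = \left(W^{2} + W \left(-1 + W^{2}\right)\right) - 91 = -91 + W^{2} + W \left(-1 + W^{2}\right)$)
$a{\left(-8 \right)} 335 = \left(-91 + \left(-8\right)^{2} + \left(-8\right)^{3} - -8\right) 335 = \left(-91 + 64 - 512 + 8\right) 335 = \left(-531\right) 335 = -177885$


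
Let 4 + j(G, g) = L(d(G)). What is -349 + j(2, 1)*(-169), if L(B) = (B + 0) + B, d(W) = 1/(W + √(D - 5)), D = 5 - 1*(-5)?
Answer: 1003 - 338*√5 ≈ 247.21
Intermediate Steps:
D = 10 (D = 5 + 5 = 10)
d(W) = 1/(W + √5) (d(W) = 1/(W + √(10 - 5)) = 1/(W + √5))
L(B) = 2*B (L(B) = B + B = 2*B)
j(G, g) = -4 + 2/(G + √5)
-349 + j(2, 1)*(-169) = -349 + (2*(1 - 2*2 - 2*√5)/(2 + √5))*(-169) = -349 + (2*(1 - 4 - 2*√5)/(2 + √5))*(-169) = -349 + (2*(-3 - 2*√5)/(2 + √5))*(-169) = -349 - 338*(-3 - 2*√5)/(2 + √5)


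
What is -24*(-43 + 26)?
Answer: 408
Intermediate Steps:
-24*(-43 + 26) = -24*(-17) = 408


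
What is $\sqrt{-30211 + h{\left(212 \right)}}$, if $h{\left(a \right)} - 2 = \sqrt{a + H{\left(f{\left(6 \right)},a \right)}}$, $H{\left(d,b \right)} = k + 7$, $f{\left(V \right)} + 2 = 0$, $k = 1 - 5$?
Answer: $\sqrt{-30209 + \sqrt{215}} \approx 173.77 i$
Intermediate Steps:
$k = -4$
$f{\left(V \right)} = -2$ ($f{\left(V \right)} = -2 + 0 = -2$)
$H{\left(d,b \right)} = 3$ ($H{\left(d,b \right)} = -4 + 7 = 3$)
$h{\left(a \right)} = 2 + \sqrt{3 + a}$ ($h{\left(a \right)} = 2 + \sqrt{a + 3} = 2 + \sqrt{3 + a}$)
$\sqrt{-30211 + h{\left(212 \right)}} = \sqrt{-30211 + \left(2 + \sqrt{3 + 212}\right)} = \sqrt{-30211 + \left(2 + \sqrt{215}\right)} = \sqrt{-30209 + \sqrt{215}}$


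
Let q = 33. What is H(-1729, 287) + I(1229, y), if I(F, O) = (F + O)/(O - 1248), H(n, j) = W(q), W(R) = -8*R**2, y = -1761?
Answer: -26213876/3009 ≈ -8711.8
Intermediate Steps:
H(n, j) = -8712 (H(n, j) = -8*33**2 = -8*1089 = -8712)
I(F, O) = (F + O)/(-1248 + O)
H(-1729, 287) + I(1229, y) = -8712 + (1229 - 1761)/(-1248 - 1761) = -8712 - 532/(-3009) = -8712 - 1/3009*(-532) = -8712 + 532/3009 = -26213876/3009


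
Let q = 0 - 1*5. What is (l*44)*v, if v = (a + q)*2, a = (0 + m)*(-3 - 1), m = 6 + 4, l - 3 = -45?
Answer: 166320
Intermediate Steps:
l = -42 (l = 3 - 45 = -42)
m = 10
a = -40 (a = (0 + 10)*(-3 - 1) = 10*(-4) = -40)
q = -5 (q = 0 - 5 = -5)
v = -90 (v = (-40 - 5)*2 = -45*2 = -90)
(l*44)*v = -42*44*(-90) = -1848*(-90) = 166320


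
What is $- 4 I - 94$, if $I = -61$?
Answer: $150$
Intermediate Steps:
$- 4 I - 94 = \left(-4\right) \left(-61\right) - 94 = 244 - 94 = 150$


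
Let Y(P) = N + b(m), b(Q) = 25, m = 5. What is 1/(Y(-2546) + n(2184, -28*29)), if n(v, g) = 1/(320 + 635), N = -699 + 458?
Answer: -955/206279 ≈ -0.0046296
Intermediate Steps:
N = -241
n(v, g) = 1/955
Y(P) = -216 (Y(P) = -241 + 25 = -216)
1/(Y(-2546) + n(2184, -28*29)) = 1/(-216 + 1/955) = 1/(-206279/955) = -955/206279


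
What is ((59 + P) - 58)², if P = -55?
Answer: 2916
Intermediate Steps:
((59 + P) - 58)² = ((59 - 55) - 58)² = (4 - 58)² = (-54)² = 2916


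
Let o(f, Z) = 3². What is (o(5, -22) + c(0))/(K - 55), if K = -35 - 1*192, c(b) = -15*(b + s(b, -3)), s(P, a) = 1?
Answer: 1/47 ≈ 0.021277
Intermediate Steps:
o(f, Z) = 9
c(b) = -15 - 15*b (c(b) = -15*(b + 1) = -15*(1 + b) = -15 - 15*b)
K = -227 (K = -35 - 192 = -227)
(o(5, -22) + c(0))/(K - 55) = (9 + (-15 - 15*0))/(-227 - 55) = (9 + (-15 + 0))/(-282) = (9 - 15)*(-1/282) = -6*(-1/282) = 1/47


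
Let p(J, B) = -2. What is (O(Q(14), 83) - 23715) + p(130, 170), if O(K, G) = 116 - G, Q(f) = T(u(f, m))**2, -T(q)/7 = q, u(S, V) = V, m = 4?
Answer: -23684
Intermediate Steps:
T(q) = -7*q
Q(f) = 784 (Q(f) = (-7*4)**2 = (-28)**2 = 784)
(O(Q(14), 83) - 23715) + p(130, 170) = ((116 - 1*83) - 23715) - 2 = ((116 - 83) - 23715) - 2 = (33 - 23715) - 2 = -23682 - 2 = -23684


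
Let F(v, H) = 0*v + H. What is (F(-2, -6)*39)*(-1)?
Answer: 234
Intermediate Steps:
F(v, H) = H (F(v, H) = 0 + H = H)
(F(-2, -6)*39)*(-1) = -6*39*(-1) = -234*(-1) = 234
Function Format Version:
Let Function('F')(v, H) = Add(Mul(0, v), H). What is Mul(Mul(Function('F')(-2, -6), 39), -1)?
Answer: 234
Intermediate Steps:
Function('F')(v, H) = H (Function('F')(v, H) = Add(0, H) = H)
Mul(Mul(Function('F')(-2, -6), 39), -1) = Mul(Mul(-6, 39), -1) = Mul(-234, -1) = 234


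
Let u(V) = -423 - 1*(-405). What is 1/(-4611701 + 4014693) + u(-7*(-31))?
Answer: -10746145/597008 ≈ -18.000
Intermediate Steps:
u(V) = -18 (u(V) = -423 + 405 = -18)
1/(-4611701 + 4014693) + u(-7*(-31)) = 1/(-4611701 + 4014693) - 18 = 1/(-597008) - 18 = -1/597008 - 18 = -10746145/597008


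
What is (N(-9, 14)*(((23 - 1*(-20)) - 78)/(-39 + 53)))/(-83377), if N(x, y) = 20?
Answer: 50/83377 ≈ 0.00059969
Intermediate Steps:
(N(-9, 14)*(((23 - 1*(-20)) - 78)/(-39 + 53)))/(-83377) = (20*(((23 - 1*(-20)) - 78)/(-39 + 53)))/(-83377) = (20*(((23 + 20) - 78)/14))*(-1/83377) = (20*((43 - 78)*(1/14)))*(-1/83377) = (20*(-35*1/14))*(-1/83377) = (20*(-5/2))*(-1/83377) = -50*(-1/83377) = 50/83377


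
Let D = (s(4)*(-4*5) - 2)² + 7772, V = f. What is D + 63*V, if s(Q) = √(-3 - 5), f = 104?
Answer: 11128 + 160*I*√2 ≈ 11128.0 + 226.27*I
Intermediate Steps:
V = 104
s(Q) = 2*I*√2 (s(Q) = √(-8) = 2*I*√2)
D = 7772 + (-2 - 40*I*√2)² (D = ((2*I*√2)*(-4*5) - 2)² + 7772 = ((2*I*√2)*(-20) - 2)² + 7772 = (-40*I*√2 - 2)² + 7772 = (-2 - 40*I*√2)² + 7772 = 7772 + (-2 - 40*I*√2)² ≈ 4576.0 + 226.27*I)
D + 63*V = (4576 + 160*I*√2) + 63*104 = (4576 + 160*I*√2) + 6552 = 11128 + 160*I*√2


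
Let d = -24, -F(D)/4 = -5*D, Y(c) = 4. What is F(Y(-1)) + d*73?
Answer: -1672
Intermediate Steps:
F(D) = 20*D (F(D) = -(-20)*D = 20*D)
F(Y(-1)) + d*73 = 20*4 - 24*73 = 80 - 1752 = -1672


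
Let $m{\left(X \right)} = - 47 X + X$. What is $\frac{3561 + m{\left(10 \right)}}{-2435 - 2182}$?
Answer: $- \frac{3101}{4617} \approx -0.67165$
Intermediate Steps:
$m{\left(X \right)} = - 46 X$
$\frac{3561 + m{\left(10 \right)}}{-2435 - 2182} = \frac{3561 - 460}{-2435 - 2182} = \frac{3561 - 460}{-4617} = 3101 \left(- \frac{1}{4617}\right) = - \frac{3101}{4617}$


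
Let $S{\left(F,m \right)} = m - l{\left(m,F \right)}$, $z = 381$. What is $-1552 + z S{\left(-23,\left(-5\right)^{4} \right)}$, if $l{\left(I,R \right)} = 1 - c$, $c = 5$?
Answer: $238097$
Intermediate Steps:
$l{\left(I,R \right)} = -4$ ($l{\left(I,R \right)} = 1 - 5 = -4$)
$S{\left(F,m \right)} = 4 + m$ ($S{\left(F,m \right)} = m - -4 = m + 4 = 4 + m$)
$-1552 + z S{\left(-23,\left(-5\right)^{4} \right)} = -1552 + 381 \left(4 + \left(-5\right)^{4}\right) = -1552 + 381 \left(4 + 625\right) = -1552 + 381 \cdot 629 = -1552 + 239649 = 238097$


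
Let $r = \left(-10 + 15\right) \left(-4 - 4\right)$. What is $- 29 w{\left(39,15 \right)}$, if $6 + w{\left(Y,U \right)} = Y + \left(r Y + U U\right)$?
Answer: $37758$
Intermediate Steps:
$r = -40$ ($r = 5 \left(-8\right) = -40$)
$w{\left(Y,U \right)} = -6 + U^{2} - 39 Y$ ($w{\left(Y,U \right)} = -6 + \left(Y + \left(- 40 Y + U U\right)\right) = -6 + \left(Y + \left(- 40 Y + U^{2}\right)\right) = -6 + \left(Y + \left(U^{2} - 40 Y\right)\right) = -6 + \left(U^{2} - 39 Y\right) = -6 + U^{2} - 39 Y$)
$- 29 w{\left(39,15 \right)} = - 29 \left(-6 + 15^{2} - 1521\right) = - 29 \left(-6 + 225 - 1521\right) = \left(-29\right) \left(-1302\right) = 37758$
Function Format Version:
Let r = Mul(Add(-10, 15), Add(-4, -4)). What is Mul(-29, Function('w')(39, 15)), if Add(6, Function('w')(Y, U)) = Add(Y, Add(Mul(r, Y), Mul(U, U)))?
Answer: 37758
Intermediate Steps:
r = -40 (r = Mul(5, -8) = -40)
Function('w')(Y, U) = Add(-6, Pow(U, 2), Mul(-39, Y)) (Function('w')(Y, U) = Add(-6, Add(Y, Add(Mul(-40, Y), Mul(U, U)))) = Add(-6, Add(Y, Add(Mul(-40, Y), Pow(U, 2)))) = Add(-6, Add(Y, Add(Pow(U, 2), Mul(-40, Y)))) = Add(-6, Add(Pow(U, 2), Mul(-39, Y))) = Add(-6, Pow(U, 2), Mul(-39, Y)))
Mul(-29, Function('w')(39, 15)) = Mul(-29, Add(-6, Pow(15, 2), Mul(-39, 39))) = Mul(-29, Add(-6, 225, -1521)) = Mul(-29, -1302) = 37758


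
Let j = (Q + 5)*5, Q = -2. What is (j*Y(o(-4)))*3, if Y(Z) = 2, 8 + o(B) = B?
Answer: 90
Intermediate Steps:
o(B) = -8 + B
j = 15 (j = (-2 + 5)*5 = 3*5 = 15)
(j*Y(o(-4)))*3 = (15*2)*3 = 30*3 = 90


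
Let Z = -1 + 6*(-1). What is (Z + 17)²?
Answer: 100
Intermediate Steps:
Z = -7 (Z = -1 - 6 = -7)
(Z + 17)² = (-7 + 17)² = 10² = 100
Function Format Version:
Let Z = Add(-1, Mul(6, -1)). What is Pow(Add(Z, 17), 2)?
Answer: 100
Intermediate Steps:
Z = -7 (Z = Add(-1, -6) = -7)
Pow(Add(Z, 17), 2) = Pow(Add(-7, 17), 2) = Pow(10, 2) = 100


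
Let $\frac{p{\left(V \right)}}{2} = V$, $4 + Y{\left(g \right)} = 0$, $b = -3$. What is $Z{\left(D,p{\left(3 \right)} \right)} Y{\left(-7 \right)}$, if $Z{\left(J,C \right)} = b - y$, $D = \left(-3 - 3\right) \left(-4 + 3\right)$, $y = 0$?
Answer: $12$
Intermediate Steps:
$Y{\left(g \right)} = -4$ ($Y{\left(g \right)} = -4 + 0 = -4$)
$p{\left(V \right)} = 2 V$
$D = 6$ ($D = \left(-6\right) \left(-1\right) = 6$)
$Z{\left(J,C \right)} = -3$ ($Z{\left(J,C \right)} = -3 - 0 = -3 + 0 = -3$)
$Z{\left(D,p{\left(3 \right)} \right)} Y{\left(-7 \right)} = \left(-3\right) \left(-4\right) = 12$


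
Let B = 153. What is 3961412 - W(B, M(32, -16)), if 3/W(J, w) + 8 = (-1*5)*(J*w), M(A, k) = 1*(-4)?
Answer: 12090229421/3052 ≈ 3.9614e+6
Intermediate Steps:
M(A, k) = -4
W(J, w) = 3/(-8 - 5*J*w) (W(J, w) = 3/(-8 + (-1*5)*(J*w)) = 3/(-8 - 5*J*w))
3961412 - W(B, M(32, -16)) = 3961412 - (-3)/(8 + 5*153*(-4)) = 3961412 - (-3)/(8 - 3060) = 3961412 - (-3)/(-3052) = 3961412 - (-3)*(-1)/3052 = 3961412 - 1*3/3052 = 3961412 - 3/3052 = 12090229421/3052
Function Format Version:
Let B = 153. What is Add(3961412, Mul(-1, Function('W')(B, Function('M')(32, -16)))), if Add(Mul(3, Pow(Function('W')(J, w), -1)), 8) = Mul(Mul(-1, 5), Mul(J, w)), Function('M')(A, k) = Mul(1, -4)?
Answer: Rational(12090229421, 3052) ≈ 3.9614e+6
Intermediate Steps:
Function('M')(A, k) = -4
Function('W')(J, w) = Mul(3, Pow(Add(-8, Mul(-5, J, w)), -1)) (Function('W')(J, w) = Mul(3, Pow(Add(-8, Mul(Mul(-1, 5), Mul(J, w))), -1)) = Mul(3, Pow(Add(-8, Mul(-5, Mul(J, w))), -1)) = Mul(3, Pow(Add(-8, Mul(-5, J, w)), -1)))
Add(3961412, Mul(-1, Function('W')(B, Function('M')(32, -16)))) = Add(3961412, Mul(-1, Mul(-3, Pow(Add(8, Mul(5, 153, -4)), -1)))) = Add(3961412, Mul(-1, Mul(-3, Pow(Add(8, -3060), -1)))) = Add(3961412, Mul(-1, Mul(-3, Pow(-3052, -1)))) = Add(3961412, Mul(-1, Mul(-3, Rational(-1, 3052)))) = Add(3961412, Mul(-1, Rational(3, 3052))) = Add(3961412, Rational(-3, 3052)) = Rational(12090229421, 3052)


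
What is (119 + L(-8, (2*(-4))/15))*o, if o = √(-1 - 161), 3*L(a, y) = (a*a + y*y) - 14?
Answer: 91639*I*√2/75 ≈ 1728.0*I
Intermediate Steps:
L(a, y) = -14/3 + a²/3 + y²/3 (L(a, y) = ((a*a + y*y) - 14)/3 = ((a² + y²) - 14)/3 = (-14 + a² + y²)/3 = -14/3 + a²/3 + y²/3)
o = 9*I*√2 (o = √(-162) = 9*I*√2 ≈ 12.728*I)
(119 + L(-8, (2*(-4))/15))*o = (119 + (-14/3 + (⅓)*(-8)² + ((2*(-4))/15)²/3))*(9*I*√2) = (119 + (-14/3 + (⅓)*64 + (-8*1/15)²/3))*(9*I*√2) = (119 + (-14/3 + 64/3 + (-8/15)²/3))*(9*I*√2) = (119 + (-14/3 + 64/3 + (⅓)*(64/225)))*(9*I*√2) = (119 + (-14/3 + 64/3 + 64/675))*(9*I*√2) = (119 + 11314/675)*(9*I*√2) = 91639*(9*I*√2)/675 = 91639*I*√2/75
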